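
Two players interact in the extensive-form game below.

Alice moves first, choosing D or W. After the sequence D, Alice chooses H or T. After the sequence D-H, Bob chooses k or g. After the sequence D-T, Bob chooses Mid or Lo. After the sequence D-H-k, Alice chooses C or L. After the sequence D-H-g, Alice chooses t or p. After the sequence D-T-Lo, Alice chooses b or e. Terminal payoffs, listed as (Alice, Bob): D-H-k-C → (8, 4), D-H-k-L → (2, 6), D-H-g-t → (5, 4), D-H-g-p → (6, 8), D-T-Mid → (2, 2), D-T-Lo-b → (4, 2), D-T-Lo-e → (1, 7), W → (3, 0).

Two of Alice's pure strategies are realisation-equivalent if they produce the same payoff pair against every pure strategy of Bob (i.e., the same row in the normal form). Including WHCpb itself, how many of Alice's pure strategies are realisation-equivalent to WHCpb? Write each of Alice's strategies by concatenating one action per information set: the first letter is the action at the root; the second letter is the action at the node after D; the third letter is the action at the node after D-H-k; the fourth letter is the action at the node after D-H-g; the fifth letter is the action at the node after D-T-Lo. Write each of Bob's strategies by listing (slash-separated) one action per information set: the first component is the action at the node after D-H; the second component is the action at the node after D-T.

16

Row for WHCpb (columns k/Mid, k/Lo, g/Mid, g/Lo): (3,0) (3,0) (3,0) (3,0).
Under WHCpb, Alice's choice at the node after D and at the node after D-H-k and at the node after D-H-g and at the node after D-T-Lo can never be reached regardless of what Bob does, so varying those choices leaves every outcome unchanged.
Holding the reachable choices fixed and varying the unreachable ones freely already gives 2 × 2 × 2 × 2 = 16 equivalent strategies.
No other strategy reproduces this row, so those 16 are the full class: WHCtb, WHCte, WHCpb, WHCpe, WHLtb, WHLte, WHLpb, WHLpe, WTCtb, WTCte, WTCpb, WTCpe, WTLtb, WTLte, WTLpb, WTLpe.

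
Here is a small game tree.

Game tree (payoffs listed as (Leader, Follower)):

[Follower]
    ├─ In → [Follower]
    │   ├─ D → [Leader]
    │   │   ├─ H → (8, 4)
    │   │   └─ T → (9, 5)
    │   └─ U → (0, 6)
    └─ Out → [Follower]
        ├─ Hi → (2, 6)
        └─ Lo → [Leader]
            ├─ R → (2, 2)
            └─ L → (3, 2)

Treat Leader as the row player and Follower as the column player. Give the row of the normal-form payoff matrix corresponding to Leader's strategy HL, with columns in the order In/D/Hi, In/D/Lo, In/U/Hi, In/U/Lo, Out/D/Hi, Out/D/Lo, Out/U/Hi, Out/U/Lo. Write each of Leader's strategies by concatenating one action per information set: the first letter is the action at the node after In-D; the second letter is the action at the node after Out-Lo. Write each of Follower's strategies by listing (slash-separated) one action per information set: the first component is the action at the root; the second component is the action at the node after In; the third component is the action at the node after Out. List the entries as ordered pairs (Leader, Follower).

(8,4) (8,4) (0,6) (0,6) (2,6) (3,2) (2,6) (3,2)

vs In/D/Hi: Follower plays In → Follower plays D at [In] → Leader plays H at [In-D] → (8, 4)
vs In/D/Lo: Follower plays In → Follower plays D at [In] → Leader plays H at [In-D] → (8, 4)
vs In/U/Hi: Follower plays In → Follower plays U at [In] → (0, 6)
vs In/U/Lo: Follower plays In → Follower plays U at [In] → (0, 6)
vs Out/D/Hi: Follower plays Out → Follower plays Hi at [Out] → (2, 6)
vs Out/D/Lo: Follower plays Out → Follower plays Lo at [Out] → Leader plays L at [Out-Lo] → (3, 2)
vs Out/U/Hi: Follower plays Out → Follower plays Hi at [Out] → (2, 6)
vs Out/U/Lo: Follower plays Out → Follower plays Lo at [Out] → Leader plays L at [Out-Lo] → (3, 2)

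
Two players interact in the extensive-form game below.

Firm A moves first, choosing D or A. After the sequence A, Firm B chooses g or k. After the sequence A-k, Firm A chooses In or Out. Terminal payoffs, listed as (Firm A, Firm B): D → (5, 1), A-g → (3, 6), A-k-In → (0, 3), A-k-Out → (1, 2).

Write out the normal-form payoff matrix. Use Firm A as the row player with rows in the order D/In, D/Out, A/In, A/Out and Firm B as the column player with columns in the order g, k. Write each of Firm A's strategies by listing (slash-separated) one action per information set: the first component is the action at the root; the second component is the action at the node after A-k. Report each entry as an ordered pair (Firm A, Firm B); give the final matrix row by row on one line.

             g        k
 D/In    (5,1)    (5,1)
D/Out    (5,1)    (5,1)
 A/In    (3,6)    (0,3)
A/Out    (3,6)    (1,2)

D/In: (5,1) (5,1) | D/Out: (5,1) (5,1) | A/In: (3,6) (0,3) | A/Out: (3,6) (1,2)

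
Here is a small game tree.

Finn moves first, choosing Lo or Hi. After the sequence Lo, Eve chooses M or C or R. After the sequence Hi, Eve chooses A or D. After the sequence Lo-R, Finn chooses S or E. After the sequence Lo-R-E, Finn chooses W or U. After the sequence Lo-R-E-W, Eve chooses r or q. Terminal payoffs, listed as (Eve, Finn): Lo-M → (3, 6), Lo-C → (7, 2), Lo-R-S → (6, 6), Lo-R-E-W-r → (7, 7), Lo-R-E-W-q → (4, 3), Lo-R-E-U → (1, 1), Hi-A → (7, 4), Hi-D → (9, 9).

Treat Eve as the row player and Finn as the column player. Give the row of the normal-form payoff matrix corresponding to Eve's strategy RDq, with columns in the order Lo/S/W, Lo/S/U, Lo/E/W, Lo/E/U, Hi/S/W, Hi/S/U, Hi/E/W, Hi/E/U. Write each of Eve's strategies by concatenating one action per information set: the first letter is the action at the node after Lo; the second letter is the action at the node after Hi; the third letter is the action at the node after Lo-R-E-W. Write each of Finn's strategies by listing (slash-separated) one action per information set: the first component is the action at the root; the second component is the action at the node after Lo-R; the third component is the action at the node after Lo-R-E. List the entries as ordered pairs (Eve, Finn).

(6,6) (6,6) (4,3) (1,1) (9,9) (9,9) (9,9) (9,9)

vs Lo/S/W: Finn plays Lo → Eve plays R at [Lo] → Finn plays S at [Lo-R] → (6, 6)
vs Lo/S/U: Finn plays Lo → Eve plays R at [Lo] → Finn plays S at [Lo-R] → (6, 6)
vs Lo/E/W: Finn plays Lo → Eve plays R at [Lo] → Finn plays E at [Lo-R] → Finn plays W at [Lo-R-E] → Eve plays q at [Lo-R-E-W] → (4, 3)
vs Lo/E/U: Finn plays Lo → Eve plays R at [Lo] → Finn plays E at [Lo-R] → Finn plays U at [Lo-R-E] → (1, 1)
vs Hi/S/W: Finn plays Hi → Eve plays D at [Hi] → (9, 9)
vs Hi/S/U: Finn plays Hi → Eve plays D at [Hi] → (9, 9)
vs Hi/E/W: Finn plays Hi → Eve plays D at [Hi] → (9, 9)
vs Hi/E/U: Finn plays Hi → Eve plays D at [Hi] → (9, 9)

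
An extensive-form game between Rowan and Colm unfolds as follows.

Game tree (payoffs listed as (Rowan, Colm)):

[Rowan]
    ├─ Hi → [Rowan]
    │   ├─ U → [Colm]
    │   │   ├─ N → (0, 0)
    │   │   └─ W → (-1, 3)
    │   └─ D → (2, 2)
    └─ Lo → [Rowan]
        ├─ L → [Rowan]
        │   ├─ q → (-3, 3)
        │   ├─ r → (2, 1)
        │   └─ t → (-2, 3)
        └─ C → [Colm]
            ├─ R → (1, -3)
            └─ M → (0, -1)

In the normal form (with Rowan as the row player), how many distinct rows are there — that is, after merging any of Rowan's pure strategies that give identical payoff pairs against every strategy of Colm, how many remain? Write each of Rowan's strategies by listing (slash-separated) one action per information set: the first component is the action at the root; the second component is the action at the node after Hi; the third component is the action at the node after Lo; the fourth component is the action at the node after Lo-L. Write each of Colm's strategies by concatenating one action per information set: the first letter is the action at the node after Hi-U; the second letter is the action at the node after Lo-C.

6

Rowan has 24 pure strategies: Hi/U/L/q, Hi/U/L/r, Hi/U/L/t, Hi/U/C/q, Hi/U/C/r, Hi/U/C/t, Hi/D/L/q, Hi/D/L/r, Hi/D/L/t, Hi/D/C/q, Hi/D/C/r, Hi/D/C/t, Lo/U/L/q, Lo/U/L/r, Lo/U/L/t, Lo/U/C/q, Lo/U/C/r, Lo/U/C/t, Lo/D/L/q, Lo/D/L/r, Lo/D/L/t, Lo/D/C/q, Lo/D/C/r, Lo/D/C/t. Columns: NR, NM, WR, WM.
{Hi/U/L/q, Hi/U/L/r, Hi/U/L/t, Hi/U/C/q, Hi/U/C/r, Hi/U/C/t} → row (0,0) (0,0) (-1,3) (-1,3)
{Hi/D/L/q, Hi/D/L/r, Hi/D/L/t, Hi/D/C/q, Hi/D/C/r, Hi/D/C/t} → row (2,2) (2,2) (2,2) (2,2)
{Lo/U/L/q, Lo/D/L/q} → row (-3,3) (-3,3) (-3,3) (-3,3)
{Lo/U/L/r, Lo/D/L/r} → row (2,1) (2,1) (2,1) (2,1)
{Lo/U/L/t, Lo/D/L/t} → row (-2,3) (-2,3) (-2,3) (-2,3)
{Lo/U/C/q, Lo/U/C/r, Lo/U/C/t, Lo/D/C/q, Lo/D/C/r, Lo/D/C/t} → row (1,-3) (0,-1) (1,-3) (0,-1)
That's 6 distinct rows out of 24 strategies.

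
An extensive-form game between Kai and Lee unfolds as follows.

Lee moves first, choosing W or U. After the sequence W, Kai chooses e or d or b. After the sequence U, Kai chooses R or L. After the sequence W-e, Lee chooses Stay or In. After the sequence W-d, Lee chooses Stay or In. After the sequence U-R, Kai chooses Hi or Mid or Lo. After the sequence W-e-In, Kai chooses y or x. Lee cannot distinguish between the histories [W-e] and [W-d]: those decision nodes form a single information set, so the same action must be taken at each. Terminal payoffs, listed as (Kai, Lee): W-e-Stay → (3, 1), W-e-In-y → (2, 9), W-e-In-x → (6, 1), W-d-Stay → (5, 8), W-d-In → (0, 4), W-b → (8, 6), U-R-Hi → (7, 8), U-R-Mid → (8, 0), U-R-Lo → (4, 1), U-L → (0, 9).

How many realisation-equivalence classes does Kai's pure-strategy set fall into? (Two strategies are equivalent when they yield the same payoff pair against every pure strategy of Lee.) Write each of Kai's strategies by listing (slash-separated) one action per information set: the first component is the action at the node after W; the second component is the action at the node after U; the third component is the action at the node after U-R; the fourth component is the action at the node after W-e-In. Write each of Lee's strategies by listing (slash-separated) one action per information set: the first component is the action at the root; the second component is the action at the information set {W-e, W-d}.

16

Kai has 36 pure strategies: e/R/Hi/y, e/R/Hi/x, e/R/Mid/y, e/R/Mid/x, e/R/Lo/y, e/R/Lo/x, e/L/Hi/y, e/L/Hi/x, e/L/Mid/y, e/L/Mid/x, e/L/Lo/y, e/L/Lo/x, d/R/Hi/y, d/R/Hi/x, d/R/Mid/y, d/R/Mid/x, d/R/Lo/y, d/R/Lo/x, d/L/Hi/y, d/L/Hi/x, d/L/Mid/y, d/L/Mid/x, d/L/Lo/y, d/L/Lo/x, b/R/Hi/y, b/R/Hi/x, b/R/Mid/y, b/R/Mid/x, b/R/Lo/y, b/R/Lo/x, b/L/Hi/y, b/L/Hi/x, b/L/Mid/y, b/L/Mid/x, b/L/Lo/y, b/L/Lo/x. Columns: W/Stay, W/In, U/Stay, U/In.
{e/R/Hi/y} → row (3,1) (2,9) (7,8) (7,8)
{e/R/Hi/x} → row (3,1) (6,1) (7,8) (7,8)
{e/R/Mid/y} → row (3,1) (2,9) (8,0) (8,0)
{e/R/Mid/x} → row (3,1) (6,1) (8,0) (8,0)
{e/R/Lo/y} → row (3,1) (2,9) (4,1) (4,1)
{e/R/Lo/x} → row (3,1) (6,1) (4,1) (4,1)
{e/L/Hi/y, e/L/Mid/y, e/L/Lo/y} → row (3,1) (2,9) (0,9) (0,9)
{e/L/Hi/x, e/L/Mid/x, e/L/Lo/x} → row (3,1) (6,1) (0,9) (0,9)
{d/R/Hi/y, d/R/Hi/x} → row (5,8) (0,4) (7,8) (7,8)
{d/R/Mid/y, d/R/Mid/x} → row (5,8) (0,4) (8,0) (8,0)
{d/R/Lo/y, d/R/Lo/x} → row (5,8) (0,4) (4,1) (4,1)
{d/L/Hi/y, d/L/Hi/x, d/L/Mid/y, d/L/Mid/x, d/L/Lo/y, d/L/Lo/x} → row (5,8) (0,4) (0,9) (0,9)
{b/R/Hi/y, b/R/Hi/x} → row (8,6) (8,6) (7,8) (7,8)
{b/R/Mid/y, b/R/Mid/x} → row (8,6) (8,6) (8,0) (8,0)
{b/R/Lo/y, b/R/Lo/x} → row (8,6) (8,6) (4,1) (4,1)
{b/L/Hi/y, b/L/Hi/x, b/L/Mid/y, b/L/Mid/x, b/L/Lo/y, b/L/Lo/x} → row (8,6) (8,6) (0,9) (0,9)
That's 16 distinct rows out of 36 strategies.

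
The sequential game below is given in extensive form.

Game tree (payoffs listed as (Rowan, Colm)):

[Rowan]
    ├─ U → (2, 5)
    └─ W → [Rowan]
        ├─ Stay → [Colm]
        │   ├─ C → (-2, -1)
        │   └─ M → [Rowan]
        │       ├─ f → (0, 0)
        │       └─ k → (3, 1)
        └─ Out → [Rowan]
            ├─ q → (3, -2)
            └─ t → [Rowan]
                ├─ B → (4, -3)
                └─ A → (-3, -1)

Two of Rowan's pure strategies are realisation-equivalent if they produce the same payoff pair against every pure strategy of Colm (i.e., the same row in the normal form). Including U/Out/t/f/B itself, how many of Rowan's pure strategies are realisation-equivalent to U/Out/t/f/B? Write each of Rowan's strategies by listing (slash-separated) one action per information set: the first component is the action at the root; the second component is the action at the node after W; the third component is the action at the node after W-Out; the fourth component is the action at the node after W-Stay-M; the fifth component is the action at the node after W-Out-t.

16

Row for U/Out/t/f/B (columns C, M): (2,5) (2,5).
Under U/Out/t/f/B, Rowan's choice at the node after W and at the node after W-Out and at the node after W-Stay-M and at the node after W-Out-t can never be reached regardless of what Colm does, so varying those choices leaves every outcome unchanged.
Holding the reachable choices fixed and varying the unreachable ones freely already gives 2 × 2 × 2 × 2 = 16 equivalent strategies.
No other strategy reproduces this row, so those 16 are the full class: U/Stay/q/f/B, U/Stay/q/f/A, U/Stay/q/k/B, U/Stay/q/k/A, U/Stay/t/f/B, U/Stay/t/f/A, U/Stay/t/k/B, U/Stay/t/k/A, U/Out/q/f/B, U/Out/q/f/A, U/Out/q/k/B, U/Out/q/k/A, U/Out/t/f/B, U/Out/t/f/A, U/Out/t/k/B, U/Out/t/k/A.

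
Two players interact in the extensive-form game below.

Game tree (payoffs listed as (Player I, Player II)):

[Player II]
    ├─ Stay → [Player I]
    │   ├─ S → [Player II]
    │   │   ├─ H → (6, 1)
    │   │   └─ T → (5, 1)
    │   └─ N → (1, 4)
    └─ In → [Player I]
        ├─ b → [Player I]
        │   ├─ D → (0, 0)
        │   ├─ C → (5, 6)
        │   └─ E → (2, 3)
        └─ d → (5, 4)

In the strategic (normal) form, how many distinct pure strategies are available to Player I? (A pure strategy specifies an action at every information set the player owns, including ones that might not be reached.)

Player I owns the node after Stay with actions {S, N} — two choices.
Player I owns the node after In with actions {b, d} — two choices.
Player I owns the node after In-b with actions {D, C, E} — three choices.
A pure strategy fixes one action at each information set independently, so the count is the product 2 × 2 × 3 = 12.

12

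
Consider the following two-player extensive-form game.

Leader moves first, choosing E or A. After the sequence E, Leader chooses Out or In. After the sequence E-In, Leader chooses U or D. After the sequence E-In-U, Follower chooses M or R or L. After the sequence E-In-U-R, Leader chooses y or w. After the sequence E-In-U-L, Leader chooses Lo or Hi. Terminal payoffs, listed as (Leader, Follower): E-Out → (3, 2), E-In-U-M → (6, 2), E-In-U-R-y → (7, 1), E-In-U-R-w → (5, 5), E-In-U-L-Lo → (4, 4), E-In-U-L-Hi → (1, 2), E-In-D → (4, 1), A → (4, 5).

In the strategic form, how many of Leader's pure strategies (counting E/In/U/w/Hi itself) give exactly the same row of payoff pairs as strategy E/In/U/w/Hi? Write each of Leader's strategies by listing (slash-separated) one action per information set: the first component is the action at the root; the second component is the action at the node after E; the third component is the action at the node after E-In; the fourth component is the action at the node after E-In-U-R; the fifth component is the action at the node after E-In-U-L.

1

Row for E/In/U/w/Hi (columns M, R, L): (6,2) (5,5) (1,2).
Every one of Leader's information sets is on the play path for some reply by Follower when Leader follows E/In/U/w/Hi.
Changing the action at any of them therefore changes at least one column, so only E/In/U/w/Hi itself gives this row.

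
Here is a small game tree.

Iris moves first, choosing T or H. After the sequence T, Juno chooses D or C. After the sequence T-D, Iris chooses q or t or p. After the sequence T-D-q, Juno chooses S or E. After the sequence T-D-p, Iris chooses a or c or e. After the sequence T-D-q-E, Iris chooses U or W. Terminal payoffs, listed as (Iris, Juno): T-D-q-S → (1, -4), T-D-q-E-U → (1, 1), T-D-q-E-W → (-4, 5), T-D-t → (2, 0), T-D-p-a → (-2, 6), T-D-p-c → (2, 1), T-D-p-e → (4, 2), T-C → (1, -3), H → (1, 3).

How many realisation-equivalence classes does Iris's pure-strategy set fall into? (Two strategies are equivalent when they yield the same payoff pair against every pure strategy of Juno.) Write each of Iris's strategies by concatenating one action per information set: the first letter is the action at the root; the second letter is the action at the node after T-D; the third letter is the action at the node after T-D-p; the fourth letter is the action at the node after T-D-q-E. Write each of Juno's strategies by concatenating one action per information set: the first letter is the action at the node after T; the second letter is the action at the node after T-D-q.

Iris has 36 pure strategies: TqaU, TqaW, TqcU, TqcW, TqeU, TqeW, TtaU, TtaW, TtcU, TtcW, TteU, TteW, TpaU, TpaW, TpcU, TpcW, TpeU, TpeW, HqaU, HqaW, HqcU, HqcW, HqeU, HqeW, HtaU, HtaW, HtcU, HtcW, HteU, HteW, HpaU, HpaW, HpcU, HpcW, HpeU, HpeW. Columns: DS, DE, CS, CE.
{TqaU, TqcU, TqeU} → row (1,-4) (1,1) (1,-3) (1,-3)
{TqaW, TqcW, TqeW} → row (1,-4) (-4,5) (1,-3) (1,-3)
{TtaU, TtaW, TtcU, TtcW, TteU, TteW} → row (2,0) (2,0) (1,-3) (1,-3)
{TpaU, TpaW} → row (-2,6) (-2,6) (1,-3) (1,-3)
{TpcU, TpcW} → row (2,1) (2,1) (1,-3) (1,-3)
{TpeU, TpeW} → row (4,2) (4,2) (1,-3) (1,-3)
{HqaU, HqaW, HqcU, HqcW, HqeU, HqeW, HtaU, HtaW, HtcU, HtcW, HteU, HteW, HpaU, HpaW, HpcU, HpcW, HpeU, HpeW} → row (1,3) (1,3) (1,3) (1,3)
That's 7 distinct rows out of 36 strategies.

7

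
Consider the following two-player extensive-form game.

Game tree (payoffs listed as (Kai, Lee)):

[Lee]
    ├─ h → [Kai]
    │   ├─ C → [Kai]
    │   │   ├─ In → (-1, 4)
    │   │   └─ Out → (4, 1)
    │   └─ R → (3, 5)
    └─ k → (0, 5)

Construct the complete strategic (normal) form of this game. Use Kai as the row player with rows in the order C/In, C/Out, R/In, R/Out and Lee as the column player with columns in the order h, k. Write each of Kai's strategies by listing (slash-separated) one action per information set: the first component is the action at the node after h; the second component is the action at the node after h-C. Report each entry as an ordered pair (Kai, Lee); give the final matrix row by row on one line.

Row C/In: h→(-1,4), k→(0,5)
Row C/Out: h→(4,1), k→(0,5)
Row R/In: h→(3,5), k→(0,5)
Row R/Out: h→(3,5), k→(0,5)

C/In: (-1,4) (0,5) | C/Out: (4,1) (0,5) | R/In: (3,5) (0,5) | R/Out: (3,5) (0,5)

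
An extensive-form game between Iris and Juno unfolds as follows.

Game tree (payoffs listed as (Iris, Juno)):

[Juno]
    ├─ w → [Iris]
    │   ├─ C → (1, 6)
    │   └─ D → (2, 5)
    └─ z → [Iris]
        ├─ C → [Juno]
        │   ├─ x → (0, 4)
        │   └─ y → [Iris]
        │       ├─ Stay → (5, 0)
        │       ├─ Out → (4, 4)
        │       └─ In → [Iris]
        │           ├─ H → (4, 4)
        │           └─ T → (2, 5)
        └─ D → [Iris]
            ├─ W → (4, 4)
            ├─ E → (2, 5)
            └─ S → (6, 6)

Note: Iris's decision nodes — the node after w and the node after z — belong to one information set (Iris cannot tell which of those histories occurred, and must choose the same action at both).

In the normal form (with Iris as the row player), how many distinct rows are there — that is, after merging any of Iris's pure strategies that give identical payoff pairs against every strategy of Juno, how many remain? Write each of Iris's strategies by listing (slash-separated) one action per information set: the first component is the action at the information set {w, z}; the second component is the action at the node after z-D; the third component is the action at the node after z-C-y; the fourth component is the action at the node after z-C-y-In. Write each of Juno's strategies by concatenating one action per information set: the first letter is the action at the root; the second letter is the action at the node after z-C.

6

Iris has 36 pure strategies: C/W/Stay/H, C/W/Stay/T, C/W/Out/H, C/W/Out/T, C/W/In/H, C/W/In/T, C/E/Stay/H, C/E/Stay/T, C/E/Out/H, C/E/Out/T, C/E/In/H, C/E/In/T, C/S/Stay/H, C/S/Stay/T, C/S/Out/H, C/S/Out/T, C/S/In/H, C/S/In/T, D/W/Stay/H, D/W/Stay/T, D/W/Out/H, D/W/Out/T, D/W/In/H, D/W/In/T, D/E/Stay/H, D/E/Stay/T, D/E/Out/H, D/E/Out/T, D/E/In/H, D/E/In/T, D/S/Stay/H, D/S/Stay/T, D/S/Out/H, D/S/Out/T, D/S/In/H, D/S/In/T. Columns: wx, wy, zx, zy.
{C/W/Stay/H, C/W/Stay/T, C/E/Stay/H, C/E/Stay/T, C/S/Stay/H, C/S/Stay/T} → row (1,6) (1,6) (0,4) (5,0)
{C/W/Out/H, C/W/Out/T, C/W/In/H, C/E/Out/H, C/E/Out/T, C/E/In/H, C/S/Out/H, C/S/Out/T, C/S/In/H} → row (1,6) (1,6) (0,4) (4,4)
{C/W/In/T, C/E/In/T, C/S/In/T} → row (1,6) (1,6) (0,4) (2,5)
{D/W/Stay/H, D/W/Stay/T, D/W/Out/H, D/W/Out/T, D/W/In/H, D/W/In/T} → row (2,5) (2,5) (4,4) (4,4)
{D/E/Stay/H, D/E/Stay/T, D/E/Out/H, D/E/Out/T, D/E/In/H, D/E/In/T} → row (2,5) (2,5) (2,5) (2,5)
{D/S/Stay/H, D/S/Stay/T, D/S/Out/H, D/S/Out/T, D/S/In/H, D/S/In/T} → row (2,5) (2,5) (6,6) (6,6)
That's 6 distinct rows out of 36 strategies.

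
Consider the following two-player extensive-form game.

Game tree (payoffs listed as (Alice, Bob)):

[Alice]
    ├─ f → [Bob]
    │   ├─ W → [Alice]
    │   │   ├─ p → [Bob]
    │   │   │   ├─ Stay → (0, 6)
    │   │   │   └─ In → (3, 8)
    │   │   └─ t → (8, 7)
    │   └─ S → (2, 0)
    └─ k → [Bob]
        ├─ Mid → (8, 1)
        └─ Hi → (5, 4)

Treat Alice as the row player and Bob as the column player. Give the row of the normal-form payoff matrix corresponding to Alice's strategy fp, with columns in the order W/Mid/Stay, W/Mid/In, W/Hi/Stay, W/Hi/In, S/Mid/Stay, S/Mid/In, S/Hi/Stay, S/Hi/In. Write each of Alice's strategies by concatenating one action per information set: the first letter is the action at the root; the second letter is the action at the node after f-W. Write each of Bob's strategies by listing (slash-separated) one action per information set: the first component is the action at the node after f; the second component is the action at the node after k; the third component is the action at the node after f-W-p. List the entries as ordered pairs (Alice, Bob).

vs W/Mid/Stay: Alice plays f → Bob plays W at [f] → Alice plays p at [f-W] → Bob plays Stay at [f-W-p] → (0, 6)
vs W/Mid/In: Alice plays f → Bob plays W at [f] → Alice plays p at [f-W] → Bob plays In at [f-W-p] → (3, 8)
vs W/Hi/Stay: Alice plays f → Bob plays W at [f] → Alice plays p at [f-W] → Bob plays Stay at [f-W-p] → (0, 6)
vs W/Hi/In: Alice plays f → Bob plays W at [f] → Alice plays p at [f-W] → Bob plays In at [f-W-p] → (3, 8)
vs S/Mid/Stay: Alice plays f → Bob plays S at [f] → (2, 0)
vs S/Mid/In: Alice plays f → Bob plays S at [f] → (2, 0)
vs S/Hi/Stay: Alice plays f → Bob plays S at [f] → (2, 0)
vs S/Hi/In: Alice plays f → Bob plays S at [f] → (2, 0)

(0,6) (3,8) (0,6) (3,8) (2,0) (2,0) (2,0) (2,0)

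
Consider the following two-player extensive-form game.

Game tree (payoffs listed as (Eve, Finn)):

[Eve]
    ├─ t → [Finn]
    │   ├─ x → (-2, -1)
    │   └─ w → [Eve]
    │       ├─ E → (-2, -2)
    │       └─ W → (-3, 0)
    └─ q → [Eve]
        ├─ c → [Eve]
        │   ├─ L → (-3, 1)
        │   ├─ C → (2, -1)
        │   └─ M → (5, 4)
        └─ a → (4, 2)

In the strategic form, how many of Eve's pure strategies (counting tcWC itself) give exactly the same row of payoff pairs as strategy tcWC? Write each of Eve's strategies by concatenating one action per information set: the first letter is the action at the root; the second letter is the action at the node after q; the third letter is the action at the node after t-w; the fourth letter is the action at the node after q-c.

6

Row for tcWC (columns x, w): (-2,-1) (-3,0).
Under tcWC, Eve's choice at the node after q and at the node after q-c can never be reached regardless of what Finn does, so varying those choices leaves every outcome unchanged.
Holding the reachable choices fixed and varying the unreachable ones freely already gives 2 × 3 = 6 equivalent strategies.
No other strategy reproduces this row, so those 6 are the full class: tcWL, tcWC, tcWM, taWL, taWC, taWM.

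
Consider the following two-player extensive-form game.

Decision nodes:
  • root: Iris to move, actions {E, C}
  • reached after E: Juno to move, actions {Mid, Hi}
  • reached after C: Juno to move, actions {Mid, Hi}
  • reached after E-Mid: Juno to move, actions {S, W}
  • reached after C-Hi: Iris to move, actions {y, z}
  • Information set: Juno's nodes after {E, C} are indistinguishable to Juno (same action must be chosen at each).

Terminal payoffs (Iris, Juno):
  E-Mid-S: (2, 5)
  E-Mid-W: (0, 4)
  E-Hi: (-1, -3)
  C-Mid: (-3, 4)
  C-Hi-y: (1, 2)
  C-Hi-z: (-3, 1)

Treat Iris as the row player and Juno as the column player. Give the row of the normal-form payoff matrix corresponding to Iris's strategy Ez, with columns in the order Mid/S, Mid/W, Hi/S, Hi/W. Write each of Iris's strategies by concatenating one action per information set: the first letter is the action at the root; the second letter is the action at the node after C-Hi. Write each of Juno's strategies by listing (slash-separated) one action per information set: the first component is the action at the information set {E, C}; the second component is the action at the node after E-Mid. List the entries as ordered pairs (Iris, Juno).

vs Mid/S: Iris plays E → Juno plays Mid at [E] → Juno plays S at [E-Mid] → (2, 5)
vs Mid/W: Iris plays E → Juno plays Mid at [E] → Juno plays W at [E-Mid] → (0, 4)
vs Hi/S: Iris plays E → Juno plays Hi at [E] → (-1, -3)
vs Hi/W: Iris plays E → Juno plays Hi at [E] → (-1, -3)

(2,5) (0,4) (-1,-3) (-1,-3)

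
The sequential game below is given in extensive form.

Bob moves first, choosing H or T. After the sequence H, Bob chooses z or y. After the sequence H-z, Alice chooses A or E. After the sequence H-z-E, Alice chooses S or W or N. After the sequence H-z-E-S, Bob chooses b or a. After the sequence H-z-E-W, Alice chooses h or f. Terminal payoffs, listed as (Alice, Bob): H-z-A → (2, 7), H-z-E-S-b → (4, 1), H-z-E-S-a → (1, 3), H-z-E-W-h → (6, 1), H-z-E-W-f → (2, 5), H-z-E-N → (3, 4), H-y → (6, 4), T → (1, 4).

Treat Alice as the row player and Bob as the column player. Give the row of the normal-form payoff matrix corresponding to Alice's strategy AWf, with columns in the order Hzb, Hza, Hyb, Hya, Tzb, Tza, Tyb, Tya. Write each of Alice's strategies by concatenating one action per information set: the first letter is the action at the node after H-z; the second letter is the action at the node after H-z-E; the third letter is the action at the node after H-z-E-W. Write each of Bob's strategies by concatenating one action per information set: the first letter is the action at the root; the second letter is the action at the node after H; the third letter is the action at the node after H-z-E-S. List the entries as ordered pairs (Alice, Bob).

vs Hzb: Bob plays H → Bob plays z at [H] → Alice plays A at [H-z] → (2, 7)
vs Hza: Bob plays H → Bob plays z at [H] → Alice plays A at [H-z] → (2, 7)
vs Hyb: Bob plays H → Bob plays y at [H] → (6, 4)
vs Hya: Bob plays H → Bob plays y at [H] → (6, 4)
vs Tzb: Bob plays T → (1, 4)
vs Tza: Bob plays T → (1, 4)
vs Tyb: Bob plays T → (1, 4)
vs Tya: Bob plays T → (1, 4)

(2,7) (2,7) (6,4) (6,4) (1,4) (1,4) (1,4) (1,4)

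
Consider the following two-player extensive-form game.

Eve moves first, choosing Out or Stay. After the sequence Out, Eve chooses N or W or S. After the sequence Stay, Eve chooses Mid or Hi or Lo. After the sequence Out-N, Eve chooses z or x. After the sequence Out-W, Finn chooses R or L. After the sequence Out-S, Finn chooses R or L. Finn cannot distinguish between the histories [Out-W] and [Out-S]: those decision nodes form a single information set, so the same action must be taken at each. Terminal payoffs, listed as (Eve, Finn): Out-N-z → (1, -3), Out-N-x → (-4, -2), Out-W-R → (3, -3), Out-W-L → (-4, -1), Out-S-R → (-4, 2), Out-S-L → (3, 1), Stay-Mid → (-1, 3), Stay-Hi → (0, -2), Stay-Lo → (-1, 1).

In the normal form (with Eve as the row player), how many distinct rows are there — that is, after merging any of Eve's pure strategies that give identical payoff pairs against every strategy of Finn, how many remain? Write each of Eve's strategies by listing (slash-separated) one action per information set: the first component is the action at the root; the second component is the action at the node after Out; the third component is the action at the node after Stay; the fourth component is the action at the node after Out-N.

7

Eve has 36 pure strategies: Out/N/Mid/z, Out/N/Mid/x, Out/N/Hi/z, Out/N/Hi/x, Out/N/Lo/z, Out/N/Lo/x, Out/W/Mid/z, Out/W/Mid/x, Out/W/Hi/z, Out/W/Hi/x, Out/W/Lo/z, Out/W/Lo/x, Out/S/Mid/z, Out/S/Mid/x, Out/S/Hi/z, Out/S/Hi/x, Out/S/Lo/z, Out/S/Lo/x, Stay/N/Mid/z, Stay/N/Mid/x, Stay/N/Hi/z, Stay/N/Hi/x, Stay/N/Lo/z, Stay/N/Lo/x, Stay/W/Mid/z, Stay/W/Mid/x, Stay/W/Hi/z, Stay/W/Hi/x, Stay/W/Lo/z, Stay/W/Lo/x, Stay/S/Mid/z, Stay/S/Mid/x, Stay/S/Hi/z, Stay/S/Hi/x, Stay/S/Lo/z, Stay/S/Lo/x. Columns: R, L.
{Out/N/Mid/z, Out/N/Hi/z, Out/N/Lo/z} → row (1,-3) (1,-3)
{Out/N/Mid/x, Out/N/Hi/x, Out/N/Lo/x} → row (-4,-2) (-4,-2)
{Out/W/Mid/z, Out/W/Mid/x, Out/W/Hi/z, Out/W/Hi/x, Out/W/Lo/z, Out/W/Lo/x} → row (3,-3) (-4,-1)
{Out/S/Mid/z, Out/S/Mid/x, Out/S/Hi/z, Out/S/Hi/x, Out/S/Lo/z, Out/S/Lo/x} → row (-4,2) (3,1)
{Stay/N/Mid/z, Stay/N/Mid/x, Stay/W/Mid/z, Stay/W/Mid/x, Stay/S/Mid/z, Stay/S/Mid/x} → row (-1,3) (-1,3)
{Stay/N/Hi/z, Stay/N/Hi/x, Stay/W/Hi/z, Stay/W/Hi/x, Stay/S/Hi/z, Stay/S/Hi/x} → row (0,-2) (0,-2)
{Stay/N/Lo/z, Stay/N/Lo/x, Stay/W/Lo/z, Stay/W/Lo/x, Stay/S/Lo/z, Stay/S/Lo/x} → row (-1,1) (-1,1)
That's 7 distinct rows out of 36 strategies.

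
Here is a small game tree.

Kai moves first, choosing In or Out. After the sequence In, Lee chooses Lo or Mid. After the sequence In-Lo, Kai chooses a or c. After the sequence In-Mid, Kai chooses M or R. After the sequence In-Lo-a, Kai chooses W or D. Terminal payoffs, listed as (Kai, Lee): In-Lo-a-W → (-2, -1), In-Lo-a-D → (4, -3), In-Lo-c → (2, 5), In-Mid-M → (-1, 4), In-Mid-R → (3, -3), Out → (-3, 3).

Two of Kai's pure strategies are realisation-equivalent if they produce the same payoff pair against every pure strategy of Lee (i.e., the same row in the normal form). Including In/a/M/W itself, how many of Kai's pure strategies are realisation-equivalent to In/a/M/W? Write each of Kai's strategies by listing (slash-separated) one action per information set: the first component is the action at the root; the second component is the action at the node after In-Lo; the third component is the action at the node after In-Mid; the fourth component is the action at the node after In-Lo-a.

Row for In/a/M/W (columns Lo, Mid): (-2,-1) (-1,4).
Every one of Kai's information sets is on the play path for some reply by Lee when Kai follows In/a/M/W.
Changing the action at any of them therefore changes at least one column, so only In/a/M/W itself gives this row.

1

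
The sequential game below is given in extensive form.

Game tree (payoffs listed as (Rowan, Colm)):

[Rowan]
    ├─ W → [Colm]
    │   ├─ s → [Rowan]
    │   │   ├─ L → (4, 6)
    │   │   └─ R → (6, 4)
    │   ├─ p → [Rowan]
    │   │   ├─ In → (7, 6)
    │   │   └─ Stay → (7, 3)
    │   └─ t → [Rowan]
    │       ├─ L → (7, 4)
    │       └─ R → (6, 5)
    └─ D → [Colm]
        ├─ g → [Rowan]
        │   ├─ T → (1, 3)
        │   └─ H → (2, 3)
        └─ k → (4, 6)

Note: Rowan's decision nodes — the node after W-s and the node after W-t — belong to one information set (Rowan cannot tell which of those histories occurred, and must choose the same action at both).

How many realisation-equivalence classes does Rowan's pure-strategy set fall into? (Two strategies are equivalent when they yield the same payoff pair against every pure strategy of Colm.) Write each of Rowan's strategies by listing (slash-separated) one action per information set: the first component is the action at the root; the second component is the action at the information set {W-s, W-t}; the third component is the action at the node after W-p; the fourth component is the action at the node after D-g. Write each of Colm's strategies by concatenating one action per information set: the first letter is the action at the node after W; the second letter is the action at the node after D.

Rowan has 16 pure strategies: W/L/In/T, W/L/In/H, W/L/Stay/T, W/L/Stay/H, W/R/In/T, W/R/In/H, W/R/Stay/T, W/R/Stay/H, D/L/In/T, D/L/In/H, D/L/Stay/T, D/L/Stay/H, D/R/In/T, D/R/In/H, D/R/Stay/T, D/R/Stay/H. Columns: sg, sk, pg, pk, tg, tk.
{W/L/In/T, W/L/In/H} → row (4,6) (4,6) (7,6) (7,6) (7,4) (7,4)
{W/L/Stay/T, W/L/Stay/H} → row (4,6) (4,6) (7,3) (7,3) (7,4) (7,4)
{W/R/In/T, W/R/In/H} → row (6,4) (6,4) (7,6) (7,6) (6,5) (6,5)
{W/R/Stay/T, W/R/Stay/H} → row (6,4) (6,4) (7,3) (7,3) (6,5) (6,5)
{D/L/In/T, D/L/Stay/T, D/R/In/T, D/R/Stay/T} → row (1,3) (4,6) (1,3) (4,6) (1,3) (4,6)
{D/L/In/H, D/L/Stay/H, D/R/In/H, D/R/Stay/H} → row (2,3) (4,6) (2,3) (4,6) (2,3) (4,6)
That's 6 distinct rows out of 16 strategies.

6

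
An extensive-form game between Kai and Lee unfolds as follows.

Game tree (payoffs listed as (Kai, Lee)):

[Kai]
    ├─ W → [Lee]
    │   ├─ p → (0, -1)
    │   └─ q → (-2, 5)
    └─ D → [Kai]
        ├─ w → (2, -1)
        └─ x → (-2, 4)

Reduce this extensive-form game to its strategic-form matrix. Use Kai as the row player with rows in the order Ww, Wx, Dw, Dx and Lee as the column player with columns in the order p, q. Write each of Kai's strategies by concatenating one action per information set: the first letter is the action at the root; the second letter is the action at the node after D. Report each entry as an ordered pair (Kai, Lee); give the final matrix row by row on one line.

Ww: (0,-1) (-2,5) | Wx: (0,-1) (-2,5) | Dw: (2,-1) (2,-1) | Dx: (-2,4) (-2,4)

            p        q
  Ww   (0,-1)   (-2,5)
  Wx   (0,-1)   (-2,5)
  Dw   (2,-1)   (2,-1)
  Dx   (-2,4)   (-2,4)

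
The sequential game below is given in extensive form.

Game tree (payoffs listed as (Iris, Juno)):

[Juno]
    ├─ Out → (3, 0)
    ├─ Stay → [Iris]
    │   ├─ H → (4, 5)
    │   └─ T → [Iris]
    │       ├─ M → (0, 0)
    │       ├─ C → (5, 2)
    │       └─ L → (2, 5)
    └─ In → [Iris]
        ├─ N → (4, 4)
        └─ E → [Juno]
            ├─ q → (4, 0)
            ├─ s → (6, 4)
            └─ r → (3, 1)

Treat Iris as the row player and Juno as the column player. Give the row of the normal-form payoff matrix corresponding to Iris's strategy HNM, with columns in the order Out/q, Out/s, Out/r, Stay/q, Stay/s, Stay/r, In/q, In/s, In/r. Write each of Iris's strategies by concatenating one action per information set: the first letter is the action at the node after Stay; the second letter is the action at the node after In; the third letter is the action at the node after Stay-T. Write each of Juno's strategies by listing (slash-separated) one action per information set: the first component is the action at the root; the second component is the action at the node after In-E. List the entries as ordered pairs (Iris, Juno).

(3,0) (3,0) (3,0) (4,5) (4,5) (4,5) (4,4) (4,4) (4,4)

vs Out/q: Juno plays Out → (3, 0)
vs Out/s: Juno plays Out → (3, 0)
vs Out/r: Juno plays Out → (3, 0)
vs Stay/q: Juno plays Stay → Iris plays H at [Stay] → (4, 5)
vs Stay/s: Juno plays Stay → Iris plays H at [Stay] → (4, 5)
vs Stay/r: Juno plays Stay → Iris plays H at [Stay] → (4, 5)
vs In/q: Juno plays In → Iris plays N at [In] → (4, 4)
vs In/s: Juno plays In → Iris plays N at [In] → (4, 4)
vs In/r: Juno plays In → Iris plays N at [In] → (4, 4)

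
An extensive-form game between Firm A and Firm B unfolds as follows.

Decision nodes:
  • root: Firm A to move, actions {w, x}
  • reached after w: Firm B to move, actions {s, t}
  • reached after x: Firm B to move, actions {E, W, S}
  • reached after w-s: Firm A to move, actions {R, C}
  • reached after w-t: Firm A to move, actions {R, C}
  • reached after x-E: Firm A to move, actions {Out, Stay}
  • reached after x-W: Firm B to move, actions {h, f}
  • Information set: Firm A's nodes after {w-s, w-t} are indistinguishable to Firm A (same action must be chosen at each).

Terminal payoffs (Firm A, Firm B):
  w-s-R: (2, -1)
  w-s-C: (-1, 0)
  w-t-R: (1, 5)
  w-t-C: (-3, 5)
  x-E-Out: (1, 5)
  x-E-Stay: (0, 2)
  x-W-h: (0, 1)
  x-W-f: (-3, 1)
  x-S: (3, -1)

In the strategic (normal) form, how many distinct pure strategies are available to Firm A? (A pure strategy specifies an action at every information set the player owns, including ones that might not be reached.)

Firm A owns the root with actions {w, x} — two choices.
Firm A owns the information set {w-s, w-t} with actions {R, C} — two choices.
Firm A owns the node after x-E with actions {Out, Stay} — two choices.
A pure strategy fixes one action at each information set independently, so the count is the product 2 × 2 × 2 = 8.
(For reference, Firm B has 12 pure strategies, giving a 8×12 normal-form matrix.)

8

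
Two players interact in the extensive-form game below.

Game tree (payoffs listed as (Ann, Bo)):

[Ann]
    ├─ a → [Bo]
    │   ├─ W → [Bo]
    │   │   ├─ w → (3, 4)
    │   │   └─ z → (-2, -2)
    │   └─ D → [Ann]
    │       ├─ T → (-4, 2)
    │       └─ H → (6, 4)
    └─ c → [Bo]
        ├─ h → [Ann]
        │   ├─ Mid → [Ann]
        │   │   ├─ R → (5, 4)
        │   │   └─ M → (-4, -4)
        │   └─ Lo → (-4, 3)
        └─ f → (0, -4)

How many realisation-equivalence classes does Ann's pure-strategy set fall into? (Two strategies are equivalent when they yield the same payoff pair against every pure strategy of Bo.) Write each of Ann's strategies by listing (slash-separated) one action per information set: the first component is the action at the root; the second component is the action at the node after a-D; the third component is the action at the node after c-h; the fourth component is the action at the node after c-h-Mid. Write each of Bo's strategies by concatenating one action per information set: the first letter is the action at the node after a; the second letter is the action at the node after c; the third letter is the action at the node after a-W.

5

Ann has 16 pure strategies: a/T/Mid/R, a/T/Mid/M, a/T/Lo/R, a/T/Lo/M, a/H/Mid/R, a/H/Mid/M, a/H/Lo/R, a/H/Lo/M, c/T/Mid/R, c/T/Mid/M, c/T/Lo/R, c/T/Lo/M, c/H/Mid/R, c/H/Mid/M, c/H/Lo/R, c/H/Lo/M. Columns: Whw, Whz, Wfw, Wfz, Dhw, Dhz, Dfw, Dfz.
{a/T/Mid/R, a/T/Mid/M, a/T/Lo/R, a/T/Lo/M} → row (3,4) (-2,-2) (3,4) (-2,-2) (-4,2) (-4,2) (-4,2) (-4,2)
{a/H/Mid/R, a/H/Mid/M, a/H/Lo/R, a/H/Lo/M} → row (3,4) (-2,-2) (3,4) (-2,-2) (6,4) (6,4) (6,4) (6,4)
{c/T/Mid/R, c/H/Mid/R} → row (5,4) (5,4) (0,-4) (0,-4) (5,4) (5,4) (0,-4) (0,-4)
{c/T/Mid/M, c/H/Mid/M} → row (-4,-4) (-4,-4) (0,-4) (0,-4) (-4,-4) (-4,-4) (0,-4) (0,-4)
{c/T/Lo/R, c/T/Lo/M, c/H/Lo/R, c/H/Lo/M} → row (-4,3) (-4,3) (0,-4) (0,-4) (-4,3) (-4,3) (0,-4) (0,-4)
That's 5 distinct rows out of 16 strategies.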